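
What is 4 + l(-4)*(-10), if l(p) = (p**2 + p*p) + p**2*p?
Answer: 324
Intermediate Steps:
l(p) = p**3 + 2*p**2 (l(p) = (p**2 + p**2) + p**3 = 2*p**2 + p**3 = p**3 + 2*p**2)
4 + l(-4)*(-10) = 4 + ((-4)**2*(2 - 4))*(-10) = 4 + (16*(-2))*(-10) = 4 - 32*(-10) = 4 + 320 = 324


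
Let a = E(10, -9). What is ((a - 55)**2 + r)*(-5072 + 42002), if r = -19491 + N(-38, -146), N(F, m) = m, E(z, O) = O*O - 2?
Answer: -703922730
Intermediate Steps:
E(z, O) = -2 + O**2 (E(z, O) = O**2 - 2 = -2 + O**2)
a = 79 (a = -2 + (-9)**2 = -2 + 81 = 79)
r = -19637 (r = -19491 - 146 = -19637)
((a - 55)**2 + r)*(-5072 + 42002) = ((79 - 55)**2 - 19637)*(-5072 + 42002) = (24**2 - 19637)*36930 = (576 - 19637)*36930 = -19061*36930 = -703922730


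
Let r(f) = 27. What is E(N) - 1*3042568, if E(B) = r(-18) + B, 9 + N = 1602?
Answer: -3040948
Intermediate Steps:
N = 1593 (N = -9 + 1602 = 1593)
E(B) = 27 + B
E(N) - 1*3042568 = (27 + 1593) - 1*3042568 = 1620 - 3042568 = -3040948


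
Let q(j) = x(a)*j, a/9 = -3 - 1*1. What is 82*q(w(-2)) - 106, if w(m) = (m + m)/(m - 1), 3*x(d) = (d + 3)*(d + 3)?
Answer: 39582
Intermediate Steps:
a = -36 (a = 9*(-3 - 1*1) = 9*(-3 - 1) = 9*(-4) = -36)
x(d) = (3 + d)²/3 (x(d) = ((d + 3)*(d + 3))/3 = ((3 + d)*(3 + d))/3 = (3 + d)²/3)
w(m) = 2*m/(-1 + m) (w(m) = (2*m)/(-1 + m) = 2*m/(-1 + m))
q(j) = 363*j (q(j) = ((3 - 36)²/3)*j = ((⅓)*(-33)²)*j = ((⅓)*1089)*j = 363*j)
82*q(w(-2)) - 106 = 82*(363*(2*(-2)/(-1 - 2))) - 106 = 82*(363*(2*(-2)/(-3))) - 106 = 82*(363*(2*(-2)*(-⅓))) - 106 = 82*(363*(4/3)) - 106 = 82*484 - 106 = 39688 - 106 = 39582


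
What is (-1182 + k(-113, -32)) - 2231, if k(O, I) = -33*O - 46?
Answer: 270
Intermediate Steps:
k(O, I) = -46 - 33*O
(-1182 + k(-113, -32)) - 2231 = (-1182 + (-46 - 33*(-113))) - 2231 = (-1182 + (-46 + 3729)) - 2231 = (-1182 + 3683) - 2231 = 2501 - 2231 = 270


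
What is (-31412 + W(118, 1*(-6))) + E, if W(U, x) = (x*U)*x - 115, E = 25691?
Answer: -1588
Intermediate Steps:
W(U, x) = -115 + U*x² (W(U, x) = (U*x)*x - 115 = U*x² - 115 = -115 + U*x²)
(-31412 + W(118, 1*(-6))) + E = (-31412 + (-115 + 118*(1*(-6))²)) + 25691 = (-31412 + (-115 + 118*(-6)²)) + 25691 = (-31412 + (-115 + 118*36)) + 25691 = (-31412 + (-115 + 4248)) + 25691 = (-31412 + 4133) + 25691 = -27279 + 25691 = -1588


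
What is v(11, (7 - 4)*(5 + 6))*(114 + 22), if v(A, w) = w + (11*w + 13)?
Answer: 55624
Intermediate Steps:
v(A, w) = 13 + 12*w (v(A, w) = w + (13 + 11*w) = 13 + 12*w)
v(11, (7 - 4)*(5 + 6))*(114 + 22) = (13 + 12*((7 - 4)*(5 + 6)))*(114 + 22) = (13 + 12*(3*11))*136 = (13 + 12*33)*136 = (13 + 396)*136 = 409*136 = 55624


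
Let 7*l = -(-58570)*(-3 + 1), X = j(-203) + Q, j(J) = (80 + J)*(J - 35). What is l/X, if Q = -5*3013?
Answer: -117140/99463 ≈ -1.1777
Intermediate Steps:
Q = -15065
j(J) = (-35 + J)*(80 + J) (j(J) = (80 + J)*(-35 + J) = (-35 + J)*(80 + J))
X = 14209 (X = (-2800 + (-203)² + 45*(-203)) - 15065 = (-2800 + 41209 - 9135) - 15065 = 29274 - 15065 = 14209)
l = -117140/7 (l = (-(-58570)*(-3 + 1))/7 = (-(-58570)*(-2))/7 = (-11714*10)/7 = (⅐)*(-117140) = -117140/7 ≈ -16734.)
l/X = -117140/7/14209 = -117140/7*1/14209 = -117140/99463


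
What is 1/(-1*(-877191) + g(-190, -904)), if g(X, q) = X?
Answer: 1/877001 ≈ 1.1402e-6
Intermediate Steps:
1/(-1*(-877191) + g(-190, -904)) = 1/(-1*(-877191) - 190) = 1/(877191 - 190) = 1/877001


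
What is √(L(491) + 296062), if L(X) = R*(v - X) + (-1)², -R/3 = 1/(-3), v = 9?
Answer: 13*√1749 ≈ 543.67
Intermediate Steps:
R = 1 (R = -3/(-3) = -3*(-⅓) = 1)
L(X) = 10 - X (L(X) = 1*(9 - X) + (-1)² = (9 - X) + 1 = 10 - X)
√(L(491) + 296062) = √((10 - 1*491) + 296062) = √((10 - 491) + 296062) = √(-481 + 296062) = √295581 = 13*√1749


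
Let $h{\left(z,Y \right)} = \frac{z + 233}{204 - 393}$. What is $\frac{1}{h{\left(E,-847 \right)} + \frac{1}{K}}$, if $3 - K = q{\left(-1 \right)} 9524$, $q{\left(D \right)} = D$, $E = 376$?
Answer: $- \frac{85743}{276274} \approx -0.31035$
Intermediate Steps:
$h{\left(z,Y \right)} = - \frac{233}{189} - \frac{z}{189}$ ($h{\left(z,Y \right)} = \frac{233 + z}{-189} = \left(233 + z\right) \left(- \frac{1}{189}\right) = - \frac{233}{189} - \frac{z}{189}$)
$K = 9527$ ($K = 3 - \left(-1\right) 9524 = 3 - -9524 = 3 + 9524 = 9527$)
$\frac{1}{h{\left(E,-847 \right)} + \frac{1}{K}} = \frac{1}{\left(- \frac{233}{189} - \frac{376}{189}\right) + \frac{1}{9527}} = \frac{1}{- \frac{29}{9} + \frac{1}{9527}} = \frac{1}{- \frac{276274}{85743}} = - \frac{85743}{276274}$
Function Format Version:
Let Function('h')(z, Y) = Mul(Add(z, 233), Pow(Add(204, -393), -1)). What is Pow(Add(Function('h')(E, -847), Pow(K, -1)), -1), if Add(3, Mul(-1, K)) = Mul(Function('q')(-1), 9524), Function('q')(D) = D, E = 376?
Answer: Rational(-85743, 276274) ≈ -0.31035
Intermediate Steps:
Function('h')(z, Y) = Add(Rational(-233, 189), Mul(Rational(-1, 189), z)) (Function('h')(z, Y) = Mul(Add(233, z), Pow(-189, -1)) = Mul(Add(233, z), Rational(-1, 189)) = Add(Rational(-233, 189), Mul(Rational(-1, 189), z)))
K = 9527 (K = Add(3, Mul(-1, Mul(-1, 9524))) = Add(3, Mul(-1, -9524)) = Add(3, 9524) = 9527)
Pow(Add(Function('h')(E, -847), Pow(K, -1)), -1) = Pow(Add(Add(Rational(-233, 189), Mul(Rational(-1, 189), 376)), Pow(9527, -1)), -1) = Pow(Add(Add(Rational(-233, 189), Rational(-376, 189)), Rational(1, 9527)), -1) = Pow(Add(Rational(-29, 9), Rational(1, 9527)), -1) = Pow(Rational(-276274, 85743), -1) = Rational(-85743, 276274)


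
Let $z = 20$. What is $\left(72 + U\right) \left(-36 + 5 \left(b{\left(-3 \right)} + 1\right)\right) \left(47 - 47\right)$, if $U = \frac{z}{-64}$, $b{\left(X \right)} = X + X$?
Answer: $0$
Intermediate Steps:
$b{\left(X \right)} = 2 X$
$U = - \frac{5}{16}$ ($U = \frac{20}{-64} = 20 \left(- \frac{1}{64}\right) = - \frac{5}{16} \approx -0.3125$)
$\left(72 + U\right) \left(-36 + 5 \left(b{\left(-3 \right)} + 1\right)\right) \left(47 - 47\right) = \left(72 - \frac{5}{16}\right) \left(-36 + 5 \left(2 \left(-3\right) + 1\right)\right) \left(47 - 47\right) = \frac{1147 \left(-36 + 5 \left(-6 + 1\right)\right)}{16} \cdot 0 = \frac{1147 \left(-36 + 5 \left(-5\right)\right)}{16} \cdot 0 = \frac{1147 \left(-36 - 25\right)}{16} \cdot 0 = \frac{1147}{16} \left(-61\right) 0 = \left(- \frac{69967}{16}\right) 0 = 0$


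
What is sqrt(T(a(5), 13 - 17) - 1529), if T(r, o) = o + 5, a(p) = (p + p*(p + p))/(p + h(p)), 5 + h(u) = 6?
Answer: 2*I*sqrt(382) ≈ 39.09*I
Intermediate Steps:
h(u) = 1 (h(u) = -5 + 6 = 1)
a(p) = (p + 2*p**2)/(1 + p) (a(p) = (p + p*(p + p))/(p + 1) = (p + p*(2*p))/(1 + p) = (p + 2*p**2)/(1 + p))
T(r, o) = 5 + o
sqrt(T(a(5), 13 - 17) - 1529) = sqrt((5 + (13 - 17)) - 1529) = sqrt((5 - 4) - 1529) = sqrt(1 - 1529) = sqrt(-1528) = 2*I*sqrt(382)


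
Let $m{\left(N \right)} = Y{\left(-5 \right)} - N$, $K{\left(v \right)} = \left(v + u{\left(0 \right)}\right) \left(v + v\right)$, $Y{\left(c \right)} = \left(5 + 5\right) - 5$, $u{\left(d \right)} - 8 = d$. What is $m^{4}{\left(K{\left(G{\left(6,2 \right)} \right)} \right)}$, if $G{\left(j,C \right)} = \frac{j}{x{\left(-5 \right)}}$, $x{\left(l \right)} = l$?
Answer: $\frac{80706559921}{390625} \approx 2.0661 \cdot 10^{5}$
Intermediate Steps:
$u{\left(d \right)} = 8 + d$
$G{\left(j,C \right)} = - \frac{j}{5}$ ($G{\left(j,C \right)} = \frac{j}{-5} = j \left(- \frac{1}{5}\right) = - \frac{j}{5}$)
$Y{\left(c \right)} = 5$ ($Y{\left(c \right)} = 10 - 5 = 5$)
$K{\left(v \right)} = 2 v \left(8 + v\right)$ ($K{\left(v \right)} = \left(v + \left(8 + 0\right)\right) \left(v + v\right) = \left(v + 8\right) 2 v = \left(8 + v\right) 2 v = 2 v \left(8 + v\right)$)
$m{\left(N \right)} = 5 - N$
$m^{4}{\left(K{\left(G{\left(6,2 \right)} \right)} \right)} = \left(5 - 2 \left(\left(- \frac{1}{5}\right) 6\right) \left(8 - \frac{6}{5}\right)\right)^{4} = \left(5 - 2 \left(- \frac{6}{5}\right) \left(8 - \frac{6}{5}\right)\right)^{4} = \left(5 - 2 \left(- \frac{6}{5}\right) \frac{34}{5}\right)^{4} = \left(5 - - \frac{408}{25}\right)^{4} = \left(5 + \frac{408}{25}\right)^{4} = \left(\frac{533}{25}\right)^{4} = \frac{80706559921}{390625}$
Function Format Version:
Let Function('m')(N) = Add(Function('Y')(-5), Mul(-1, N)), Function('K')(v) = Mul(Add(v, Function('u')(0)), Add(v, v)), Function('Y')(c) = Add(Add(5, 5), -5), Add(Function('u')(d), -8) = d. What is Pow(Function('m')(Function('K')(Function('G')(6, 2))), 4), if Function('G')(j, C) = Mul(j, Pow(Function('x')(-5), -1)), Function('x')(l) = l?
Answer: Rational(80706559921, 390625) ≈ 2.0661e+5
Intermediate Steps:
Function('u')(d) = Add(8, d)
Function('G')(j, C) = Mul(Rational(-1, 5), j) (Function('G')(j, C) = Mul(j, Pow(-5, -1)) = Mul(j, Rational(-1, 5)) = Mul(Rational(-1, 5), j))
Function('Y')(c) = 5 (Function('Y')(c) = Add(10, -5) = 5)
Function('K')(v) = Mul(2, v, Add(8, v)) (Function('K')(v) = Mul(Add(v, Add(8, 0)), Add(v, v)) = Mul(Add(v, 8), Mul(2, v)) = Mul(Add(8, v), Mul(2, v)) = Mul(2, v, Add(8, v)))
Function('m')(N) = Add(5, Mul(-1, N))
Pow(Function('m')(Function('K')(Function('G')(6, 2))), 4) = Pow(Add(5, Mul(-1, Mul(2, Mul(Rational(-1, 5), 6), Add(8, Mul(Rational(-1, 5), 6))))), 4) = Pow(Add(5, Mul(-1, Mul(2, Rational(-6, 5), Add(8, Rational(-6, 5))))), 4) = Pow(Add(5, Mul(-1, Mul(2, Rational(-6, 5), Rational(34, 5)))), 4) = Pow(Add(5, Mul(-1, Rational(-408, 25))), 4) = Pow(Add(5, Rational(408, 25)), 4) = Pow(Rational(533, 25), 4) = Rational(80706559921, 390625)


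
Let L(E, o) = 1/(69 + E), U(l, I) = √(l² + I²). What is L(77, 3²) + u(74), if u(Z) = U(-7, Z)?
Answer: 1/146 + 5*√221 ≈ 74.337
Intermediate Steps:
U(l, I) = √(I² + l²)
u(Z) = √(49 + Z²) (u(Z) = √(Z² + (-7)²) = √(Z² + 49) = √(49 + Z²))
L(77, 3²) + u(74) = 1/(69 + 77) + √(49 + 74²) = 1/146 + √(49 + 5476) = 1/146 + √5525 = 1/146 + 5*√221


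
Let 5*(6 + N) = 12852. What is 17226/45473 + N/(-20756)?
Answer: 602329737/2359593970 ≈ 0.25527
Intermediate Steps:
N = 12822/5 (N = -6 + (⅕)*12852 = -6 + 12852/5 = 12822/5 ≈ 2564.4)
17226/45473 + N/(-20756) = 17226/45473 + (12822/5)/(-20756) = 17226*(1/45473) + (12822/5)*(-1/20756) = 17226/45473 - 6411/51890 = 602329737/2359593970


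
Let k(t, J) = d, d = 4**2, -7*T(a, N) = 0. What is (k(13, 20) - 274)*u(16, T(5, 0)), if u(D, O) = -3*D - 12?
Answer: 15480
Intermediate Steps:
T(a, N) = 0 (T(a, N) = -1/7*0 = 0)
u(D, O) = -12 - 3*D
d = 16
k(t, J) = 16
(k(13, 20) - 274)*u(16, T(5, 0)) = (16 - 274)*(-12 - 3*16) = -258*(-12 - 48) = -258*(-60) = 15480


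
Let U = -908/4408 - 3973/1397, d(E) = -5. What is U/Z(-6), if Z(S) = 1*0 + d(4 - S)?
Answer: 939073/1539494 ≈ 0.60999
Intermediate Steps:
Z(S) = -5 (Z(S) = 1*0 - 5 = 0 - 5 = -5)
U = -4695365/1539494 (U = -908*1/4408 - 3973*1/1397 = -227/1102 - 3973/1397 = -4695365/1539494 ≈ -3.0499)
U/Z(-6) = -4695365/1539494/(-5) = -4695365/1539494*(-⅕) = 939073/1539494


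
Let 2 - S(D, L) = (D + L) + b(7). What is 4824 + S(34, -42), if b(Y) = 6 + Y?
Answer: 4821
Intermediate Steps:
S(D, L) = -11 - D - L (S(D, L) = 2 - ((D + L) + (6 + 7)) = 2 - ((D + L) + 13) = 2 - (13 + D + L) = 2 + (-13 - D - L) = -11 - D - L)
4824 + S(34, -42) = 4824 + (-11 - 1*34 - 1*(-42)) = 4824 + (-11 - 34 + 42) = 4824 - 3 = 4821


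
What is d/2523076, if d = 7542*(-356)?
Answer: -671238/630769 ≈ -1.0642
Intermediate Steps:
d = -2684952
d/2523076 = -2684952/2523076 = -2684952*1/2523076 = -671238/630769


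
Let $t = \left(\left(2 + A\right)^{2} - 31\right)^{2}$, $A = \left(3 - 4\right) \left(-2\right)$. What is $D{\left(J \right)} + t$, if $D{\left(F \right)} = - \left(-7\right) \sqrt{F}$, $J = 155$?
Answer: $225 + 7 \sqrt{155} \approx 312.15$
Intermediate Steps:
$D{\left(F \right)} = 7 \sqrt{F}$
$A = 2$ ($A = \left(-1\right) \left(-2\right) = 2$)
$t = 225$ ($t = \left(\left(2 + 2\right)^{2} - 31\right)^{2} = \left(4^{2} - 31\right)^{2} = \left(16 - 31\right)^{2} = \left(-15\right)^{2} = 225$)
$D{\left(J \right)} + t = 7 \sqrt{155} + 225 = 225 + 7 \sqrt{155}$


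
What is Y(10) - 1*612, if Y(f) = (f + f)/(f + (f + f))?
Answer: -1834/3 ≈ -611.33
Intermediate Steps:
Y(f) = ⅔ (Y(f) = (2*f)/(f + 2*f) = (2*f)/((3*f)) = (2*f)*(1/(3*f)) = ⅔)
Y(10) - 1*612 = ⅔ - 1*612 = ⅔ - 612 = -1834/3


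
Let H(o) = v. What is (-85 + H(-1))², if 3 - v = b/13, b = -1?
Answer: 1134225/169 ≈ 6711.4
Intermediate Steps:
v = 40/13 (v = 3 - (-1)/13 = 3 - 1*(-1/13) = 3 + 1/13 = 40/13 ≈ 3.0769)
H(o) = 40/13
(-85 + H(-1))² = (-85 + 40/13)² = (-1065/13)² = 1134225/169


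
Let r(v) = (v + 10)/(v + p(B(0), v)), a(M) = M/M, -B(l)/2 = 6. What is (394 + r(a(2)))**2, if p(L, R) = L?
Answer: 154449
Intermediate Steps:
B(l) = -12 (B(l) = -2*6 = -12)
a(M) = 1
r(v) = (10 + v)/(-12 + v) (r(v) = (v + 10)/(v - 12) = (10 + v)/(-12 + v))
(394 + r(a(2)))**2 = (394 + (10 + 1)/(-12 + 1))**2 = (394 + 11/(-11))**2 = (394 - 1/11*11)**2 = (394 - 1)**2 = 393**2 = 154449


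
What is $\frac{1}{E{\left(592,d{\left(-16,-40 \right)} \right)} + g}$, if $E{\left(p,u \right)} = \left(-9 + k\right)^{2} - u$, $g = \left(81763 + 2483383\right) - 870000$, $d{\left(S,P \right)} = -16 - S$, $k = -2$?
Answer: $\frac{1}{1695267} \approx 5.8988 \cdot 10^{-7}$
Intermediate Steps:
$g = 1695146$ ($g = 2565146 - 870000 = 1695146$)
$E{\left(p,u \right)} = 121 - u$ ($E{\left(p,u \right)} = \left(-9 - 2\right)^{2} - u = \left(-11\right)^{2} - u = 121 - u$)
$\frac{1}{E{\left(592,d{\left(-16,-40 \right)} \right)} + g} = \frac{1}{\left(121 - \left(-16 - -16\right)\right) + 1695146} = \frac{1}{\left(121 - \left(-16 + 16\right)\right) + 1695146} = \frac{1}{\left(121 - 0\right) + 1695146} = \frac{1}{\left(121 + 0\right) + 1695146} = \frac{1}{121 + 1695146} = \frac{1}{1695267}$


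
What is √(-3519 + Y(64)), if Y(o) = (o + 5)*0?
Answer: 3*I*√391 ≈ 59.321*I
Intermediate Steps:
Y(o) = 0 (Y(o) = (5 + o)*0 = 0)
√(-3519 + Y(64)) = √(-3519 + 0) = √(-3519) = 3*I*√391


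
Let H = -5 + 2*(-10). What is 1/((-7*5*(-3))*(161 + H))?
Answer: 1/14280 ≈ 7.0028e-5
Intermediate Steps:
H = -25 (H = -5 - 20 = -25)
1/((-7*5*(-3))*(161 + H)) = 1/((-7*5*(-3))*(161 - 25)) = 1/(-35*(-3)*136) = 1/(105*136) = 1/14280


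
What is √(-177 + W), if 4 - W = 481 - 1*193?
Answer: I*√461 ≈ 21.471*I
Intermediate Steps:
W = -284 (W = 4 - (481 - 1*193) = 4 - (481 - 193) = 4 - 1*288 = 4 - 288 = -284)
√(-177 + W) = √(-177 - 284) = √(-461) = I*√461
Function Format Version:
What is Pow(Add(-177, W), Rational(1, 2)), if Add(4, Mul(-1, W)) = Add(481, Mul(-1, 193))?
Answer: Mul(I, Pow(461, Rational(1, 2))) ≈ Mul(21.471, I)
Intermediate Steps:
W = -284 (W = Add(4, Mul(-1, Add(481, Mul(-1, 193)))) = Add(4, Mul(-1, Add(481, -193))) = Add(4, Mul(-1, 288)) = Add(4, -288) = -284)
Pow(Add(-177, W), Rational(1, 2)) = Pow(Add(-177, -284), Rational(1, 2)) = Pow(-461, Rational(1, 2)) = Mul(I, Pow(461, Rational(1, 2)))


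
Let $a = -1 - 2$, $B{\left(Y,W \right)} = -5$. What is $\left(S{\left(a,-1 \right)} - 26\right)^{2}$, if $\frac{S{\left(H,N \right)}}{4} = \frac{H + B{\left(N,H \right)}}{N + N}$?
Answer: $100$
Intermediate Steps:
$a = -3$ ($a = -1 - 2 = -3$)
$S{\left(H,N \right)} = \frac{2 \left(-5 + H\right)}{N}$ ($S{\left(H,N \right)} = 4 \frac{H - 5}{N + N} = 4 \frac{-5 + H}{2 N} = \frac{2 \left(-5 + H\right)}{N}$)
$\left(S{\left(a,-1 \right)} - 26\right)^{2} = \left(\frac{2 \left(-5 - 3\right)}{-1} - 26\right)^{2} = \left(2 \left(-1\right) \left(-8\right) - 26\right)^{2} = \left(16 - 26\right)^{2} = \left(-10\right)^{2} = 100$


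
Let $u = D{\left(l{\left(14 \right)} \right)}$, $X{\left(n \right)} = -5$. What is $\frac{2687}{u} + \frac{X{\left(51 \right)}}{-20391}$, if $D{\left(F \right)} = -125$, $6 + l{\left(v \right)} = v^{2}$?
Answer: $- \frac{54789992}{2548875} \approx -21.496$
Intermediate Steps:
$l{\left(v \right)} = -6 + v^{2}$
$u = -125$
$\frac{2687}{u} + \frac{X{\left(51 \right)}}{-20391} = \frac{2687}{-125} - \frac{5}{-20391} = 2687 \left(- \frac{1}{125}\right) - - \frac{5}{20391} = - \frac{2687}{125} + \frac{5}{20391} = - \frac{54789992}{2548875}$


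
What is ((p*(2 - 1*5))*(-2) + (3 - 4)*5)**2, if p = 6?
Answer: 961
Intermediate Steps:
((p*(2 - 1*5))*(-2) + (3 - 4)*5)**2 = ((6*(2 - 1*5))*(-2) + (3 - 4)*5)**2 = ((6*(2 - 5))*(-2) - 1*5)**2 = ((6*(-3))*(-2) - 5)**2 = (-18*(-2) - 5)**2 = (36 - 5)**2 = 31**2 = 961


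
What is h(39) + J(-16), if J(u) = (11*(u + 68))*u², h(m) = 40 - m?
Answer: 146433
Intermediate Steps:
J(u) = u²*(748 + 11*u) (J(u) = (11*(68 + u))*u² = (748 + 11*u)*u² = u²*(748 + 11*u))
h(39) + J(-16) = (40 - 1*39) + 11*(-16)²*(68 - 16) = (40 - 39) + 11*256*52 = 1 + 146432 = 146433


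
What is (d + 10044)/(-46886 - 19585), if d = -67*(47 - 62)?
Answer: -3683/22157 ≈ -0.16622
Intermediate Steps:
d = 1005 (d = -67*(-15) = 1005)
(d + 10044)/(-46886 - 19585) = (1005 + 10044)/(-46886 - 19585) = 11049/(-66471) = 11049*(-1/66471) = -3683/22157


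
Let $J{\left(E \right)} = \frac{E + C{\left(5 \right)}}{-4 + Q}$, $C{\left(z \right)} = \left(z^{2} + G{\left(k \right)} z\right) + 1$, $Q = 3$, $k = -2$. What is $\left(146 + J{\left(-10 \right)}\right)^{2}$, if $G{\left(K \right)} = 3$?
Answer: $13225$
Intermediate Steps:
$C{\left(z \right)} = 1 + z^{2} + 3 z$ ($C{\left(z \right)} = \left(z^{2} + 3 z\right) + 1 = 1 + z^{2} + 3 z$)
$J{\left(E \right)} = -41 - E$ ($J{\left(E \right)} = \frac{E + \left(1 + 5^{2} + 3 \cdot 5\right)}{-4 + 3} = \frac{E + \left(1 + 25 + 15\right)}{-1} = \left(E + 41\right) \left(-1\right) = \left(41 + E\right) \left(-1\right) = -41 - E$)
$\left(146 + J{\left(-10 \right)}\right)^{2} = \left(146 - 31\right)^{2} = 115^{2} = 13225$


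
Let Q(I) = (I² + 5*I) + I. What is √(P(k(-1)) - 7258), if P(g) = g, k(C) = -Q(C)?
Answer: I*√7253 ≈ 85.165*I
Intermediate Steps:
Q(I) = I² + 6*I
k(C) = -C*(6 + C)
√(P(k(-1)) - 7258) = √(-1*(-1)*(6 - 1) - 7258) = √(-1*(-1)*5 - 7258) = √(5 - 7258) = √(-7253) = I*√7253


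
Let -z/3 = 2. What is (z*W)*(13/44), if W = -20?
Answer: 390/11 ≈ 35.455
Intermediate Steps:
z = -6 (z = -3*2 = -6)
(z*W)*(13/44) = (-6*(-20))*(13/44) = 120*(13*(1/44)) = 120*(13/44) = 390/11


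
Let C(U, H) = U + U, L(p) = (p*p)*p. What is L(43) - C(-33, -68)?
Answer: 79573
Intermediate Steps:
L(p) = p**3 (L(p) = p**2*p = p**3)
C(U, H) = 2*U
L(43) - C(-33, -68) = 43**3 - 2*(-33) = 79507 - 1*(-66) = 79507 + 66 = 79573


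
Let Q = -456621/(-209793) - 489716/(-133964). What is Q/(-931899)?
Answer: -4553049012/727520850933593 ≈ -6.2583e-6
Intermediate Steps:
Q = 13659147036/2342059121 (Q = -456621*(-1/209793) - 489716*(-1/133964) = 152207/69931 + 122429/33491 = 13659147036/2342059121 ≈ 5.8321)
Q/(-931899) = (13659147036/2342059121)/(-931899) = (13659147036/2342059121)*(-1/931899) = -4553049012/727520850933593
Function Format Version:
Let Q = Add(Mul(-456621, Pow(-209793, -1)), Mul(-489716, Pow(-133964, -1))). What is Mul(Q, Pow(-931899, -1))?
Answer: Rational(-4553049012, 727520850933593) ≈ -6.2583e-6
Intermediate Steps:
Q = Rational(13659147036, 2342059121) (Q = Add(Mul(-456621, Rational(-1, 209793)), Mul(-489716, Rational(-1, 133964))) = Add(Rational(152207, 69931), Rational(122429, 33491)) = Rational(13659147036, 2342059121) ≈ 5.8321)
Mul(Q, Pow(-931899, -1)) = Mul(Rational(13659147036, 2342059121), Pow(-931899, -1)) = Mul(Rational(13659147036, 2342059121), Rational(-1, 931899)) = Rational(-4553049012, 727520850933593)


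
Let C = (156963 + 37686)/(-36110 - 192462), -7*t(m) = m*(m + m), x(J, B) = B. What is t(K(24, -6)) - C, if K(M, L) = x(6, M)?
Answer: -261952401/1600004 ≈ -163.72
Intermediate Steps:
K(M, L) = M
t(m) = -2*m²/7 (t(m) = -m*(m + m)/7 = -m*2*m/7 = -2*m²/7)
C = -194649/228572 (C = 194649/(-228572) = 194649*(-1/228572) = -194649/228572 ≈ -0.85159)
t(K(24, -6)) - C = -2/7*24² - 1*(-194649/228572) = -2/7*576 + 194649/228572 = -1152/7 + 194649/228572 = -261952401/1600004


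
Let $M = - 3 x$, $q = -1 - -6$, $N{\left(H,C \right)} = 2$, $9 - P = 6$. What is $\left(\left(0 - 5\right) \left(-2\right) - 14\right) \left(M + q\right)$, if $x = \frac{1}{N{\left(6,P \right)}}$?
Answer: $-14$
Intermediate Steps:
$P = 3$ ($P = 9 - 6 = 3$)
$x = \frac{1}{2} \approx 0.5$
$q = 5$ ($q = -1 + 6 = 5$)
$M = - \frac{3}{2}$ ($M = \left(-3\right) \frac{1}{2} = - \frac{3}{2} \approx -1.5$)
$\left(\left(0 - 5\right) \left(-2\right) - 14\right) \left(M + q\right) = \left(\left(0 - 5\right) \left(-2\right) - 14\right) \left(- \frac{3}{2} + 5\right) = \left(\left(-5\right) \left(-2\right) - 14\right) \frac{7}{2} = \left(10 - 14\right) \frac{7}{2} = \left(-4\right) \frac{7}{2} = -14$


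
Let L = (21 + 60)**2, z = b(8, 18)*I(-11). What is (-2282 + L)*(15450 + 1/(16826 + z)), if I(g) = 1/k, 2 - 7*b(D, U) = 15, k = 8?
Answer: 62292203203274/942243 ≈ 6.6111e+7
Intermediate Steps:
b(D, U) = -13/7 (b(D, U) = 2/7 - 1/7*15 = 2/7 - 15/7 = -13/7)
I(g) = 1/8
z = -13/56 (z = -13/7*1/8 = -13/56 ≈ -0.23214)
L = 6561 (L = 81**2 = 6561)
(-2282 + L)*(15450 + 1/(16826 + z)) = (-2282 + 6561)*(15450 + 1/(16826 - 13/56)) = 4279*(15450 + 1/(942243/56)) = 4279*(15450 + 56/942243) = 4279*(14557654406/942243) = 62292203203274/942243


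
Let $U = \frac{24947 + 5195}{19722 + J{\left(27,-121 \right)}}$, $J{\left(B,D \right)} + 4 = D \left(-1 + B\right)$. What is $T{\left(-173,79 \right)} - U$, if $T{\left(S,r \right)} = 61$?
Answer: $\frac{490375}{8286} \approx 59.181$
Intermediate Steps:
$J{\left(B,D \right)} = -4 + D \left(-1 + B\right)$
$U = \frac{15071}{8286}$ ($U = \frac{24947 + 5195}{19722 - 3150} = \frac{30142}{19722 - 3150} = \frac{30142}{16572} = 30142 \cdot \frac{1}{16572} = \frac{15071}{8286} \approx 1.8189$)
$T{\left(-173,79 \right)} - U = 61 - \frac{15071}{8286} = \frac{490375}{8286}$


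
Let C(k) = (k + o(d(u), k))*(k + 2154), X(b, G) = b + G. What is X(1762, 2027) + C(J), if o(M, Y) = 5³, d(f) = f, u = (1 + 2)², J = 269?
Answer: 958451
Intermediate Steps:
u = 9 (u = 3² = 9)
o(M, Y) = 125
X(b, G) = G + b
C(k) = (125 + k)*(2154 + k) (C(k) = (k + 125)*(k + 2154) = (125 + k)*(2154 + k))
X(1762, 2027) + C(J) = (2027 + 1762) + (269250 + 269² + 2279*269) = 3789 + (269250 + 72361 + 613051) = 3789 + 954662 = 958451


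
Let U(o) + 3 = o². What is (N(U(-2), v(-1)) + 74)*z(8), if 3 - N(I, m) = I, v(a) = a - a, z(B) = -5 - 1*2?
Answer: -532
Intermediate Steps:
z(B) = -7 (z(B) = -5 - 2 = -7)
U(o) = -3 + o²
v(a) = 0
N(I, m) = 3 - I
(N(U(-2), v(-1)) + 74)*z(8) = ((3 - (-3 + (-2)²)) + 74)*(-7) = ((3 - (-3 + 4)) + 74)*(-7) = ((3 - 1*1) + 74)*(-7) = ((3 - 1) + 74)*(-7) = (2 + 74)*(-7) = 76*(-7) = -532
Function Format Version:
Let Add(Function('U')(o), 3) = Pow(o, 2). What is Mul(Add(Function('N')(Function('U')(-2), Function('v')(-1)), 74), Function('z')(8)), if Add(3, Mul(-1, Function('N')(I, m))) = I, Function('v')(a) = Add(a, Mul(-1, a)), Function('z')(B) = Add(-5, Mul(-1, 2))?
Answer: -532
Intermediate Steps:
Function('z')(B) = -7 (Function('z')(B) = Add(-5, -2) = -7)
Function('U')(o) = Add(-3, Pow(o, 2))
Function('v')(a) = 0
Function('N')(I, m) = Add(3, Mul(-1, I))
Mul(Add(Function('N')(Function('U')(-2), Function('v')(-1)), 74), Function('z')(8)) = Mul(Add(Add(3, Mul(-1, Add(-3, Pow(-2, 2)))), 74), -7) = Mul(Add(Add(3, Mul(-1, Add(-3, 4))), 74), -7) = Mul(Add(Add(3, Mul(-1, 1)), 74), -7) = Mul(Add(Add(3, -1), 74), -7) = Mul(Add(2, 74), -7) = Mul(76, -7) = -532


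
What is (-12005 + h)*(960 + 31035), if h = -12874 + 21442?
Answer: -109966815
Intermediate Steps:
h = 8568
(-12005 + h)*(960 + 31035) = (-12005 + 8568)*(960 + 31035) = -3437*31995 = -109966815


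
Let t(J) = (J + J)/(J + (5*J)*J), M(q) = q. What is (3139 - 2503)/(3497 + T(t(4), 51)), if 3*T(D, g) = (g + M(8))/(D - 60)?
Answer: 266696/1466271 ≈ 0.18189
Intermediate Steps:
t(J) = 2*J/(J + 5*J²) (t(J) = (2*J)/(J + 5*J²) = 2*J/(J + 5*J²))
T(D, g) = (8 + g)/(3*(-60 + D)) (T(D, g) = ((g + 8)/(D - 60))/3 = ((8 + g)/(-60 + D))/3 = (8 + g)/(3*(-60 + D)))
(3139 - 2503)/(3497 + T(t(4), 51)) = (3139 - 2503)/(3497 + (8 + 51)/(3*(-60 + 2/(1 + 5*4)))) = 636/(3497 + (⅓)*59/(-60 + 2/(1 + 20))) = 636/(3497 + (⅓)*59/(-60 + 2/21)) = 636/(3497 + (⅓)*59/(-1258/21)) = 636/(3497 + (⅓)*(-21/1258)*59) = 636/(3497 - 413/1258) = 636/(4398813/1258) = 636*(1258/4398813) = 266696/1466271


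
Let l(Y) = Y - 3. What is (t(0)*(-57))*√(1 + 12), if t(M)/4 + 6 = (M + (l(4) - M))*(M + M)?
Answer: 1368*√13 ≈ 4932.4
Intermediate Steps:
l(Y) = -3 + Y
t(M) = -24 + 8*M (t(M) = -24 + 4*((M + ((-3 + 4) - M))*(M + M)) = -24 + 4*((M + (1 - M))*(2*M)) = -24 + 4*(1*(2*M)) = -24 + 4*(2*M) = -24 + 8*M)
(t(0)*(-57))*√(1 + 12) = ((-24 + 8*0)*(-57))*√(1 + 12) = ((-24 + 0)*(-57))*√13 = (-24*(-57))*√13 = 1368*√13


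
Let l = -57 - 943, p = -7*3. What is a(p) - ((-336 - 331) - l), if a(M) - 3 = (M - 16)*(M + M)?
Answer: 1224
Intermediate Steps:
p = -21
l = -1000
a(M) = 3 + 2*M*(-16 + M) (a(M) = 3 + (M - 16)*(M + M) = 3 + (-16 + M)*(2*M) = 3 + 2*M*(-16 + M))
a(p) - ((-336 - 331) - l) = (3 - 32*(-21) + 2*(-21)²) - ((-336 - 331) - 1*(-1000)) = (3 + 672 + 2*441) - (-667 + 1000) = (3 + 672 + 882) - 1*333 = 1557 - 333 = 1224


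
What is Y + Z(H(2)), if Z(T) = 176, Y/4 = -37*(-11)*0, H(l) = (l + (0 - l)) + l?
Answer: 176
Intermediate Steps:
H(l) = l (H(l) = (l - l) + l = 0 + l = l)
Y = 0 (Y = 4*(-37*(-11)*0) = 4*(407*0) = 4*0 = 0)
Y + Z(H(2)) = 0 + 176 = 176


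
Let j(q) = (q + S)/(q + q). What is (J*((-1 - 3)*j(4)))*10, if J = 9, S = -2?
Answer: -90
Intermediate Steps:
j(q) = (-2 + q)/(2*q) (j(q) = (q - 2)/(q + q) = (-2 + q)/((2*q)) = (-2 + q)*(1/(2*q)) = (-2 + q)/(2*q))
(J*((-1 - 3)*j(4)))*10 = (9*((-1 - 3)*((½)*(-2 + 4)/4)))*10 = (9*(-2*2/4))*10 = (9*(-4*¼))*10 = (9*(-1))*10 = -9*10 = -90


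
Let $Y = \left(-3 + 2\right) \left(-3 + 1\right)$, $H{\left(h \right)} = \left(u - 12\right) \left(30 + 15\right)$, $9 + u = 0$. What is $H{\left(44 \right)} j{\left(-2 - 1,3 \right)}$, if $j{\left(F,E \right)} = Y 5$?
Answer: $-9450$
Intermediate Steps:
$u = -9$ ($u = -9 + 0 = -9$)
$H{\left(h \right)} = -945$ ($H{\left(h \right)} = \left(-9 - 12\right) \left(30 + 15\right) = \left(-21\right) 45 = -945$)
$Y = 2$ ($Y = \left(-1\right) \left(-2\right) = 2$)
$j{\left(F,E \right)} = 10$ ($j{\left(F,E \right)} = 2 \cdot 5 = 10$)
$H{\left(44 \right)} j{\left(-2 - 1,3 \right)} = \left(-945\right) 10 = -9450$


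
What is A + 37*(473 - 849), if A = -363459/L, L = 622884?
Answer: -2888641889/207628 ≈ -13913.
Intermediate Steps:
A = -121153/207628 (A = -363459/622884 = -363459*1/622884 = -121153/207628 ≈ -0.58351)
A + 37*(473 - 849) = -121153/207628 + 37*(473 - 849) = -121153/207628 + 37*(-376) = -121153/207628 - 13912 = -2888641889/207628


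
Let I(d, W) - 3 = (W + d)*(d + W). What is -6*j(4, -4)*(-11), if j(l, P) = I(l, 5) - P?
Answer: 5808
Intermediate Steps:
I(d, W) = 3 + (W + d)² (I(d, W) = 3 + (W + d)*(d + W) = 3 + (W + d)*(W + d) = 3 + (W + d)²)
j(l, P) = 3 + (5 + l)² - P (j(l, P) = (3 + (5 + l)²) - P = 3 + (5 + l)² - P)
-6*j(4, -4)*(-11) = -6*(3 + (5 + 4)² - 1*(-4))*(-11) = -6*(3 + 9² + 4)*(-11) = -6*(3 + 81 + 4)*(-11) = -6*88*(-11) = -528*(-11) = 5808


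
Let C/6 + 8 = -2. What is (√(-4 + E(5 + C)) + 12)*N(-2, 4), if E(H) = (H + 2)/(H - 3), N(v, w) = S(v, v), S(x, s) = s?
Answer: -24 - I*√10382/29 ≈ -24.0 - 3.5135*I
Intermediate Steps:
C = -60 (C = -48 + 6*(-2) = -48 - 12 = -60)
N(v, w) = v
E(H) = (2 + H)/(-3 + H)
(√(-4 + E(5 + C)) + 12)*N(-2, 4) = (√(-4 + (2 + (5 - 60))/(-3 + (5 - 60))) + 12)*(-2) = (√(-4 + (2 - 55)/(-3 - 55)) + 12)*(-2) = (√(-4 - 53/(-58)) + 12)*(-2) = (√(-4 - 1/58*(-53)) + 12)*(-2) = (√(-4 + 53/58) + 12)*(-2) = (√(-179/58) + 12)*(-2) = (I*√10382/58 + 12)*(-2) = (12 + I*√10382/58)*(-2) = -24 - I*√10382/29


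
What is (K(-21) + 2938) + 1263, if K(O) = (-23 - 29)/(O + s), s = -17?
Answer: 79845/19 ≈ 4202.4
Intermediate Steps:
K(O) = -52/(-17 + O) (K(O) = (-23 - 29)/(O - 17) = -52/(-17 + O))
(K(-21) + 2938) + 1263 = (-52/(-17 - 21) + 2938) + 1263 = (-52/(-38) + 2938) + 1263 = (-52*(-1/38) + 2938) + 1263 = (26/19 + 2938) + 1263 = 55848/19 + 1263 = 79845/19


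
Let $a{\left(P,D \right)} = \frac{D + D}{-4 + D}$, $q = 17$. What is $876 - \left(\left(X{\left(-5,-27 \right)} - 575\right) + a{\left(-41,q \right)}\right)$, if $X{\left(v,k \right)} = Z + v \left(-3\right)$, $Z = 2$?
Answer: $\frac{18608}{13} \approx 1431.4$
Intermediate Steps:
$a{\left(P,D \right)} = \frac{2 D}{-4 + D}$
$X{\left(v,k \right)} = 2 - 3 v$ ($X{\left(v,k \right)} = 2 + v \left(-3\right) = 2 - 3 v$)
$876 - \left(\left(X{\left(-5,-27 \right)} - 575\right) + a{\left(-41,q \right)}\right) = 876 - \left(\left(\left(2 - -15\right) - 575\right) + 2 \cdot 17 \frac{1}{-4 + 17}\right) = 876 - \left(\left(\left(2 + 15\right) - 575\right) + 2 \cdot 17 \cdot \frac{1}{13}\right) = 876 - \left(\left(17 - 575\right) + 2 \cdot 17 \cdot \frac{1}{13}\right) = 876 - \left(-558 + \frac{34}{13}\right) = 876 - - \frac{7220}{13} = 876 + \frac{7220}{13} = \frac{18608}{13}$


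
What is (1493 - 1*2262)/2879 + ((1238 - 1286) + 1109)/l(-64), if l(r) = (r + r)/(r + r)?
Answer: 3053850/2879 ≈ 1060.7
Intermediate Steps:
l(r) = 1 (l(r) = (2*r)/((2*r)) = (2*r)*(1/(2*r)) = 1)
(1493 - 1*2262)/2879 + ((1238 - 1286) + 1109)/l(-64) = (1493 - 1*2262)/2879 + ((1238 - 1286) + 1109)/1 = (1493 - 2262)*(1/2879) + (-48 + 1109)*1 = -769*1/2879 + 1061*1 = -769/2879 + 1061 = 3053850/2879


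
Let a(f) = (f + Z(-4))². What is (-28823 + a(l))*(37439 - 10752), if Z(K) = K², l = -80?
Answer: -659889449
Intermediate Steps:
a(f) = (16 + f)² (a(f) = (f + (-4)²)² = (f + 16)² = (16 + f)²)
(-28823 + a(l))*(37439 - 10752) = (-28823 + (16 - 80)²)*(37439 - 10752) = (-28823 + (-64)²)*26687 = (-28823 + 4096)*26687 = -24727*26687 = -659889449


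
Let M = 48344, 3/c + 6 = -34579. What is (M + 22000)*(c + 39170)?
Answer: 95294626179768/34585 ≈ 2.7554e+9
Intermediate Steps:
c = -3/34585 (c = 3/(-6 - 34579) = 3/(-34585) = 3*(-1/34585) = -3/34585 ≈ -8.6743e-5)
(M + 22000)*(c + 39170) = (48344 + 22000)*(-3/34585 + 39170) = 70344*(1354694447/34585) = 95294626179768/34585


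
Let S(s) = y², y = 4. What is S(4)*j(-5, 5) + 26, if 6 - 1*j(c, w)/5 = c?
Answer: 906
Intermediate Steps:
j(c, w) = 30 - 5*c
S(s) = 16 (S(s) = 4² = 16)
S(4)*j(-5, 5) + 26 = 16*(30 - 5*(-5)) + 26 = 16*(30 + 25) + 26 = 16*55 + 26 = 880 + 26 = 906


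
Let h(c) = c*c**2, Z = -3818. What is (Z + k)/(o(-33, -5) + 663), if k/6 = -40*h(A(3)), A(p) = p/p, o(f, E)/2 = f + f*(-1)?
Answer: -4058/663 ≈ -6.1207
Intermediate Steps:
o(f, E) = 0 (o(f, E) = 2*(f + f*(-1)) = 2*(f - f) = 2*0 = 0)
A(p) = 1
h(c) = c**3
k = -240 (k = 6*(-40*1**3) = 6*(-40*1) = 6*(-40) = -240)
(Z + k)/(o(-33, -5) + 663) = (-3818 - 240)/(0 + 663) = -4058/663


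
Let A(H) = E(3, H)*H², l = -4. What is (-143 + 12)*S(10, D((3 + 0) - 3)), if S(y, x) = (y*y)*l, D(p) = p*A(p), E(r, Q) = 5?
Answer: 52400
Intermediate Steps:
A(H) = 5*H²
D(p) = 5*p³ (D(p) = p*(5*p²) = 5*p³)
S(y, x) = -4*y² (S(y, x) = (y*y)*(-4) = y²*(-4) = -4*y²)
(-143 + 12)*S(10, D((3 + 0) - 3)) = (-143 + 12)*(-4*10²) = -(-524)*100 = -131*(-400) = 52400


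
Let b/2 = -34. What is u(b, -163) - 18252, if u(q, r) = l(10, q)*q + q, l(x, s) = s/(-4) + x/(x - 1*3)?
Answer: -137012/7 ≈ -19573.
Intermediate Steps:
b = -68 (b = 2*(-34) = -68)
l(x, s) = -s/4 + x/(-3 + x) (l(x, s) = s*(-¼) + x/(x - 3) = -s/4 + x/(-3 + x))
u(q, r) = q + q*(10/7 - q/4) (u(q, r) = ((3*q + 4*10 - 1*q*10)/(4*(-3 + 10)))*q + q = ((¼)*(3*q + 40 - 10*q)/7)*q + q = ((¼)*(⅐)*(40 - 7*q))*q + q = (10/7 - q/4)*q + q = q*(10/7 - q/4) + q = q + q*(10/7 - q/4))
u(b, -163) - 18252 = (1/28)*(-68)*(68 - 7*(-68)) - 18252 = (1/28)*(-68)*(68 + 476) - 18252 = (1/28)*(-68)*544 - 18252 = -9248/7 - 18252 = -137012/7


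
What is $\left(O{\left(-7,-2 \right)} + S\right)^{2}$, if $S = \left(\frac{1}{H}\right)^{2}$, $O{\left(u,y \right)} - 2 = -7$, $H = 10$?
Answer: $\frac{249001}{10000} \approx 24.9$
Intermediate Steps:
$O{\left(u,y \right)} = -5$ ($O{\left(u,y \right)} = 2 - 7 = -5$)
$S = \frac{1}{100}$ ($S = \left(\frac{1}{10}\right)^{2} = \frac{1}{100} \approx 0.01$)
$\left(O{\left(-7,-2 \right)} + S\right)^{2} = \left(-5 + \frac{1}{100}\right)^{2} = \left(- \frac{499}{100}\right)^{2} = \frac{249001}{10000}$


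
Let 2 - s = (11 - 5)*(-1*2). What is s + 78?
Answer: 92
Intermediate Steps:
s = 14 (s = 2 - (11 - 5)*(-1*2) = 2 - 6*(-2) = 2 - 1*(-12) = 2 + 12 = 14)
s + 78 = 14 + 78 = 92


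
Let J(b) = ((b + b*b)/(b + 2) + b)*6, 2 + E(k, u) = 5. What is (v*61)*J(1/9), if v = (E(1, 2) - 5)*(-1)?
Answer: 7076/57 ≈ 124.14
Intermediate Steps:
E(k, u) = 3 (E(k, u) = -2 + 5 = 3)
J(b) = 6*b + 6*(b + b²)/(2 + b) (J(b) = ((b + b²)/(2 + b) + b)*6 = (b + (b + b²)/(2 + b))*6 = 6*b + 6*(b + b²)/(2 + b))
v = 2 (v = (3 - 5)*(-1) = -2*(-1) = 2)
(v*61)*J(1/9) = (2*61)*(6*(1/9)*(3 + 2*(1/9))/(2 + 1/9)) = 122*(6*(1*(⅑))*(3 + 2*(1*(⅑)))/(2 + 1*(⅑))) = 122*(6*(⅑)*(3 + 2*(⅑))/(2 + ⅑)) = 122*(6*(⅑)*(3 + 2/9)/(19/9)) = 122*(6*(⅑)*(9/19)*(29/9)) = 122*(58/57) = 7076/57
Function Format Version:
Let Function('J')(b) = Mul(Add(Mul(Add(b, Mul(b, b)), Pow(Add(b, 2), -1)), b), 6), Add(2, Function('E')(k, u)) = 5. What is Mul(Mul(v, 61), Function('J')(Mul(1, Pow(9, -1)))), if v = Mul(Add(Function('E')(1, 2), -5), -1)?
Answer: Rational(7076, 57) ≈ 124.14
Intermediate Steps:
Function('E')(k, u) = 3 (Function('E')(k, u) = Add(-2, 5) = 3)
Function('J')(b) = Add(Mul(6, b), Mul(6, Pow(Add(2, b), -1), Add(b, Pow(b, 2)))) (Function('J')(b) = Mul(Add(Mul(Add(b, Pow(b, 2)), Pow(Add(2, b), -1)), b), 6) = Mul(Add(Mul(Pow(Add(2, b), -1), Add(b, Pow(b, 2))), b), 6) = Mul(Add(b, Mul(Pow(Add(2, b), -1), Add(b, Pow(b, 2)))), 6) = Add(Mul(6, b), Mul(6, Pow(Add(2, b), -1), Add(b, Pow(b, 2)))))
v = 2 (v = Mul(Add(3, -5), -1) = Mul(-2, -1) = 2)
Mul(Mul(v, 61), Function('J')(Mul(1, Pow(9, -1)))) = Mul(Mul(2, 61), Mul(6, Mul(1, Pow(9, -1)), Pow(Add(2, Mul(1, Pow(9, -1))), -1), Add(3, Mul(2, Mul(1, Pow(9, -1)))))) = Mul(122, Mul(6, Mul(1, Rational(1, 9)), Pow(Add(2, Mul(1, Rational(1, 9))), -1), Add(3, Mul(2, Mul(1, Rational(1, 9)))))) = Mul(122, Mul(6, Rational(1, 9), Pow(Add(2, Rational(1, 9)), -1), Add(3, Mul(2, Rational(1, 9))))) = Mul(122, Mul(6, Rational(1, 9), Pow(Rational(19, 9), -1), Add(3, Rational(2, 9)))) = Mul(122, Mul(6, Rational(1, 9), Rational(9, 19), Rational(29, 9))) = Mul(122, Rational(58, 57)) = Rational(7076, 57)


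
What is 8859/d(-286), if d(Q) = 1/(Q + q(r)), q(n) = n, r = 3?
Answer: -2507097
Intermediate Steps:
d(Q) = 1/(3 + Q) (d(Q) = 1/(Q + 3) = 1/(3 + Q))
8859/d(-286) = 8859/(1/(3 - 286)) = 8859/(1/(-283)) = 8859/(-1/283) = 8859*(-283) = -2507097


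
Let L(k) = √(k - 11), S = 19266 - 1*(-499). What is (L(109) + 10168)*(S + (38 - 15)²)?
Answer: 206349392 + 142058*√2 ≈ 2.0655e+8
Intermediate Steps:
S = 19765 (S = 19266 + 499 = 19765)
L(k) = √(-11 + k)
(L(109) + 10168)*(S + (38 - 15)²) = (√(-11 + 109) + 10168)*(19765 + (38 - 15)²) = (√98 + 10168)*(19765 + 23²) = (7*√2 + 10168)*(19765 + 529) = (10168 + 7*√2)*20294 = 206349392 + 142058*√2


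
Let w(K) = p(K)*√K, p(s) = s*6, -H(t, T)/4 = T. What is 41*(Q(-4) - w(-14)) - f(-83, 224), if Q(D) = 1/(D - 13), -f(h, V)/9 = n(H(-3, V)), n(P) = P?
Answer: -137129/17 + 3444*I*√14 ≈ -8066.4 + 12886.0*I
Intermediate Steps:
H(t, T) = -4*T
p(s) = 6*s
w(K) = 6*K^(3/2) (w(K) = (6*K)*√K = 6*K^(3/2))
f(h, V) = 36*V (f(h, V) = -(-36)*V = 36*V)
Q(D) = 1/(-13 + D)
41*(Q(-4) - w(-14)) - f(-83, 224) = 41*(1/(-13 - 4) - 6*(-14)^(3/2)) - 36*224 = 41*(1/(-17) - 6*(-14*I*√14)) - 1*8064 = 41*(-1/17 - (-84)*I*√14) - 8064 = 41*(-1/17 + 84*I*√14) - 8064 = (-41/17 + 3444*I*√14) - 8064 = -137129/17 + 3444*I*√14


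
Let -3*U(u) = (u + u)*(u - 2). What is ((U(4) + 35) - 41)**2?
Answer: 1156/9 ≈ 128.44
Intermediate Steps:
U(u) = -2*u*(-2 + u)/3 (U(u) = -(u + u)*(u - 2)/3 = -2*u*(-2 + u)/3)
((U(4) + 35) - 41)**2 = (((2/3)*4*(2 - 1*4) + 35) - 41)**2 = (((2/3)*4*(2 - 4) + 35) - 41)**2 = (((2/3)*4*(-2) + 35) - 41)**2 = ((-16/3 + 35) - 41)**2 = (89/3 - 41)**2 = (-34/3)**2 = 1156/9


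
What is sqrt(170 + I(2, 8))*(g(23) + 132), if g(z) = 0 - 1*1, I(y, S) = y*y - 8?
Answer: 131*sqrt(166) ≈ 1687.8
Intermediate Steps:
I(y, S) = -8 + y**2 (I(y, S) = y**2 - 8 = -8 + y**2)
g(z) = -1 (g(z) = 0 - 1 = -1)
sqrt(170 + I(2, 8))*(g(23) + 132) = sqrt(170 + (-8 + 2**2))*(-1 + 132) = sqrt(170 + (-8 + 4))*131 = sqrt(170 - 4)*131 = sqrt(166)*131 = 131*sqrt(166)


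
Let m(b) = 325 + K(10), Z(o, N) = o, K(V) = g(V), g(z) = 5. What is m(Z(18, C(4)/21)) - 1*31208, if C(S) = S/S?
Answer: -30878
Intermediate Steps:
C(S) = 1
K(V) = 5
m(b) = 330 (m(b) = 325 + 5 = 330)
m(Z(18, C(4)/21)) - 1*31208 = 330 - 1*31208 = 330 - 31208 = -30878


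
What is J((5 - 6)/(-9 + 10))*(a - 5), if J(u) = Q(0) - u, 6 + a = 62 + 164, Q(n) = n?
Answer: 215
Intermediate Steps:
a = 220 (a = -6 + (62 + 164) = -6 + 226 = 220)
J(u) = -u (J(u) = 0 - u = -u)
J((5 - 6)/(-9 + 10))*(a - 5) = (-(5 - 6)/(-9 + 10))*(220 - 5) = -(-1)/1*215 = -(-1)*215 = -1*(-1)*215 = 1*215 = 215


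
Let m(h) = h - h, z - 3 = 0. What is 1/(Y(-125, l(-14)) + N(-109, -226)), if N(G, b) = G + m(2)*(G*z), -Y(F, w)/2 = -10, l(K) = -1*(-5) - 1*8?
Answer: -1/89 ≈ -0.011236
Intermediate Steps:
z = 3 (z = 3 + 0 = 3)
l(K) = -3 (l(K) = 5 - 8 = -3)
m(h) = 0
Y(F, w) = 20 (Y(F, w) = -2*(-10) = 20)
N(G, b) = G (N(G, b) = G + 0*(G*3) = G + 0*(3*G) = G + 0 = G)
1/(Y(-125, l(-14)) + N(-109, -226)) = 1/(20 - 109) = 1/(-89) = -1/89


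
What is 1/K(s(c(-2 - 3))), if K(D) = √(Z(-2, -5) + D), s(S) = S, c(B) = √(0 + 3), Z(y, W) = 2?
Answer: (2 + √3)^(-½) ≈ 0.51764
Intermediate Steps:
c(B) = √3
K(D) = √(2 + D)
1/K(s(c(-2 - 3))) = 1/(√(2 + √3)) = (2 + √3)^(-½)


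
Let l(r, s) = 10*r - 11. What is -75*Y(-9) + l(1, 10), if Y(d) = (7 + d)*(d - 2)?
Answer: -1651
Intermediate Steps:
l(r, s) = -11 + 10*r
Y(d) = (-2 + d)*(7 + d) (Y(d) = (7 + d)*(-2 + d) = (-2 + d)*(7 + d))
-75*Y(-9) + l(1, 10) = -75*(-14 + (-9)² + 5*(-9)) + (-11 + 10*1) = -75*(-14 + 81 - 45) + (-11 + 10) = -75*22 - 1 = -1650 - 1 = -1651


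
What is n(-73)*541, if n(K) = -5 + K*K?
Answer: 2880284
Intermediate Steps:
n(K) = -5 + K²
n(-73)*541 = (-5 + (-73)²)*541 = (-5 + 5329)*541 = 5324*541 = 2880284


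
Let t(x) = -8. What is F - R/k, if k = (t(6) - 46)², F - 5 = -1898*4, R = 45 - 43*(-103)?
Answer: -11064083/1458 ≈ -7588.5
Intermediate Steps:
R = 4474 (R = 45 + 4429 = 4474)
F = -7587 (F = 5 - 1898*4 = 5 - 7592 = -7587)
k = 2916 (k = (-8 - 46)² = (-54)² = 2916)
F - R/k = -7587 - 4474/2916 = -7587 - 1*2237/1458 = -7587 - 2237/1458 = -11064083/1458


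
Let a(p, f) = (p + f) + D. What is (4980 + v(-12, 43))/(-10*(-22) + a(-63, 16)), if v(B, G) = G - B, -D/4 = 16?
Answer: 5035/109 ≈ 46.193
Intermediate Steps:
D = -64 (D = -4*16 = -64)
a(p, f) = -64 + f + p (a(p, f) = (p + f) - 64 = (f + p) - 64 = -64 + f + p)
(4980 + v(-12, 43))/(-10*(-22) + a(-63, 16)) = (4980 + (43 - 1*(-12)))/(-10*(-22) + (-64 + 16 - 63)) = (4980 + (43 + 12))/(220 - 111) = (4980 + 55)/109 = 5035*(1/109) = 5035/109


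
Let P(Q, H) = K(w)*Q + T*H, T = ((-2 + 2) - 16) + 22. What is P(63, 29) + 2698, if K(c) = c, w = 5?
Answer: 3187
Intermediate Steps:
T = 6 (T = (0 - 16) + 22 = -16 + 22 = 6)
P(Q, H) = 5*Q + 6*H
P(63, 29) + 2698 = (5*63 + 6*29) + 2698 = (315 + 174) + 2698 = 489 + 2698 = 3187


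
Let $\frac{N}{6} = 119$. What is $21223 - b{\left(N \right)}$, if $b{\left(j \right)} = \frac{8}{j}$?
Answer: $\frac{7576607}{357} \approx 21223.0$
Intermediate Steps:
$N = 714$ ($N = 6 \cdot 119 = 714$)
$21223 - b{\left(N \right)} = 21223 - \frac{8}{714} = 21223 - 8 \cdot \frac{1}{714} = 21223 - \frac{4}{357} = \frac{7576607}{357}$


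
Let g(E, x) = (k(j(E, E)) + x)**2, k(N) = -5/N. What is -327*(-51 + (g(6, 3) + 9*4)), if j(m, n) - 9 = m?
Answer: 7739/3 ≈ 2579.7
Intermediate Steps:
j(m, n) = 9 + m
g(E, x) = (x - 5/(9 + E))**2 (g(E, x) = (-5/(9 + E) + x)**2 = (x - 5/(9 + E))**2)
-327*(-51 + (g(6, 3) + 9*4)) = -327*(-51 + ((3 - 5/(9 + 6))**2 + 9*4)) = -327*(-51 + ((3 - 5/15)**2 + 36)) = -327*(-51 + ((3 - 5*1/15)**2 + 36)) = -327*(-51 + ((3 - 1/3)**2 + 36)) = -327*(-51 + ((8/3)**2 + 36)) = -327*(-51 + (64/9 + 36)) = -327*(-51 + 388/9) = -327*(-71/9) = 7739/3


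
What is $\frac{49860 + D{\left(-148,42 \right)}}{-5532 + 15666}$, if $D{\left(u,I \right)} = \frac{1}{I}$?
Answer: $\frac{2094121}{425628} \approx 4.9201$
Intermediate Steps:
$\frac{49860 + D{\left(-148,42 \right)}}{-5532 + 15666} = \frac{49860 + \frac{1}{42}}{-5532 + 15666} = \frac{49860 + \frac{1}{42}}{10134} = \frac{2094121}{42} \cdot \frac{1}{10134} = \frac{2094121}{425628}$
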